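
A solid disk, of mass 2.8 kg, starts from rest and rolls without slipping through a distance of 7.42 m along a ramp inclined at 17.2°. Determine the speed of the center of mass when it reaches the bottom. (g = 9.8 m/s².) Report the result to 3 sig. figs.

Here I = (1/2)MR², so the shape factor k = I/(MR²) = 0.5.
Rolling without slipping gives ω = v/R, so the total kinetic energy is ½Mv² + ½Iω² = ½(1+k)Mv² = (3/4)Mv².
The vertical drop is h = L sinθ = 7.42 × sin17.2° = 2.194 m.
Setting Mgh = (3/4)Mv² gives v = √(2gh/(1+k)) = √(2·9.8·2.194/1.5) ≈ 5.35 m/s.

v ≈ 5.35 m/s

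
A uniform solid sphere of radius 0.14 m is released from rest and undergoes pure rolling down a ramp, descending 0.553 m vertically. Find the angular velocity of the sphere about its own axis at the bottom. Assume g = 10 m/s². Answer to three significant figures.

ω ≈ 20.1 rad/s

Here I = (2/5)MR², so the shape factor k = I/(MR²) = 0.4.
Since it rolls without slipping, ω = v/R and KE = ½Mv² + ½Iω² = ½(1+k)Mv² = (7/10)Mv².
Energy conservation Mgh = ½(1+k)Mv² gives v = √(2gh/(1+k)) = √(2 × 10 × 0.553 / 1.4) = 2.811 m/s.
Then ω = v/R = 2.811 / 0.14 ≈ 20.1 rad/s.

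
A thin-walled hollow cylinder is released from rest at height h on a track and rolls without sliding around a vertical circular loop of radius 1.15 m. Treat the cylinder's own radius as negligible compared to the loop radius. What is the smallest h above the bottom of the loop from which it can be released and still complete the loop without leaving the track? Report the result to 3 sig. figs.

h_min ≈ 3.45 m

Here I = MR², so the shape factor k = I/(MR²) = 1.
At the top of the loop, the minimum-contact condition is Mg = Mv_top²/r, so v_top² = gr.
With ω = v/R, the kinetic energy at speed v is ½(1+k)Mv² = Mv².
Energy conservation from release (height h) to the top (height 2r): Mgh = Mg(2r) + M·gr.
Thus h_min = 2r + (1+k)r/2 = r(2 + 2/2) = 1.15 × 3 ≈ 3.45 m.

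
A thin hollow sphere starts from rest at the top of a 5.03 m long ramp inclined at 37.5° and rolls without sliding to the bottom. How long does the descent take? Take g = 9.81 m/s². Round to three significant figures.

For this body I = (2/3)MR², i.e. k = I/(MR²) = 2/3.
Newton's second law down the slope: Mg sinθ − f = Ma. The torque equation fR = Iα (with α = a/R) gives f = kMa.
Hence a = g sinθ/(1+k) = 9.81×sin37.5°/1.667 = 3.583 m/s².
Starting from rest, L = ½at², so t = √(2L/a) = √(2×5.03/3.583) ≈ 1.68 s.

t ≈ 1.68 s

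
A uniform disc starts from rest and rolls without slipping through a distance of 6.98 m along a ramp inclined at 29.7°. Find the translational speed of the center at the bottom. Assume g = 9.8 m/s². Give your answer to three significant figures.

With I = (1/2)MR², the ratio k = I/(MR²) is 0.5.
Pure rolling means v = ωR; then KE = ½Mv² + ½I(v/R)² = ½(1+k)Mv² = (3/4)Mv².
The vertical drop is h = L sinθ = 6.98 × sin29.7° = 3.458 m.
Energy conservation: Mgh = (3/4)Mv², so v = √(2gh/(1+k)) = √(2 × 9.8 × 3.458 / 1.5) ≈ 6.72 m/s.

v ≈ 6.72 m/s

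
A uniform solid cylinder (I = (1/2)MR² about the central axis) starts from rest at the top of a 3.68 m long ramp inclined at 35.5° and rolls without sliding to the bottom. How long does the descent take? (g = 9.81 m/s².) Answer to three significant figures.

For this body I = (1/2)MR², i.e. k = I/(MR²) = 0.5.
Newton's second law down the slope: Mg sinθ − f = Ma. The torque equation fR = Iα (with α = a/R) gives f = kMa.
Hence a = g sinθ/(1+k) = 9.81×sin35.5°/1.5 = 3.798 m/s².
Starting from rest, L = ½at², so t = √(2L/a) = √(2×3.68/3.798) ≈ 1.39 s.

t ≈ 1.39 s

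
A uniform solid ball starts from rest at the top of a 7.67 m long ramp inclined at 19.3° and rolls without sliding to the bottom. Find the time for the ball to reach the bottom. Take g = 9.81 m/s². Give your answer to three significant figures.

With I = (2/5)MR², the ratio k = I/(MR²) is 0.4.
Newton's second law down the slope: Mg sinθ − f = Ma. The torque equation fR = Iα (with α = a/R) gives f = kMa.
Hence a = g sinθ/(1+k) = 9.81×sin19.3°/1.4 = 2.316 m/s².
With constant a from rest, t = √(2L/a) = √(2·7.67/2.316) ≈ 2.57 s.

t ≈ 2.57 s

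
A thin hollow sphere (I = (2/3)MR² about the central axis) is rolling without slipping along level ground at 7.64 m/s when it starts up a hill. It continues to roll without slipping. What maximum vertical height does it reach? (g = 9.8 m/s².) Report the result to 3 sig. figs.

With I = (2/3)MR², the ratio k = I/(MR²) is 2/3.
Rolling without slipping gives ω = v/R, so the total kinetic energy is ½Mv² + ½Iω² = ½(1+k)Mv² = (5/6)Mv².
At the top the kinetic energy is zero, so (5/6)Mv₀² = Mgh.
Thus h = (1+k)v₀²/(2g) = 1.667 × 7.64² / (2 × 9.8) ≈ 4.96 m.

h ≈ 4.96 m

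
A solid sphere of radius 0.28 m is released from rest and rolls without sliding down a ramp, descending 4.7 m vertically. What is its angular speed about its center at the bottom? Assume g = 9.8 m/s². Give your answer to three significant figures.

Here I = (2/5)MR², so the shape factor k = I/(MR²) = 0.4.
Pure rolling means v = ωR; then KE = ½Mv² + ½I(v/R)² = ½(1+k)Mv² = (7/10)Mv².
Energy conservation Mgh = ½(1+k)Mv² gives v = √(2gh/(1+k)) = √(2 × 9.8 × 4.7 / 1.4) = 8.112 m/s.
The angular speed follows from ω = v/R = 8.112/0.28 ≈ 29.0 rad/s.

ω ≈ 29.0 rad/s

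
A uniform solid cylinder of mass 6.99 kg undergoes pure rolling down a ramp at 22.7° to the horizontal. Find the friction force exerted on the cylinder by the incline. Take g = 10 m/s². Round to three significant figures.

Here I = (1/2)MR², so the shape factor k = I/(MR²) = 0.5.
Along the incline Mg sinθ − f = Ma, and torque about the center fR = Iα = kMR²(a/R) gives f = kMa.
Combining, a = g sinθ/(1+k) and f = kMa = kMg sinθ/(1+k).
f = 0.5 × 6.99 × 10 × sin22.7° / 1.5 ≈ 8.99 N.

f ≈ 8.99 N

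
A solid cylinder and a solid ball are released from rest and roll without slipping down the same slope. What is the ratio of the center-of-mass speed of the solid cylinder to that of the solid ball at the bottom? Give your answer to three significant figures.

v_ratio ≈ 0.966

Each satisfies Mgh = ½(1+k)Mv² with k = I/(MR²), so v ∝ 1/√(1+k).
For the solid cylinder k = 0.5; for the solid ball k = 0.4.
v₁/v₂ = √((1+k₂)/(1+k₁)) = √(1.4/1.5) ≈ 0.966.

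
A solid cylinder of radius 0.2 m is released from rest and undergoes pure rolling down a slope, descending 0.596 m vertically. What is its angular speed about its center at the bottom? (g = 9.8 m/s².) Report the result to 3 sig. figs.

ω ≈ 14.0 rad/s

For this body I = (1/2)MR², i.e. k = I/(MR²) = 0.5.
The rolling condition ω = v/R makes the rotational term ½I(v/R)² = ½kMv², so KE_total = ½(1+k)Mv² = (3/4)Mv².
Energy conservation Mgh = ½(1+k)Mv² gives v = √(2gh/(1+k)) = √(2 × 9.8 × 0.596 / 1.5) = 2.791 m/s.
Then ω = v/R = 2.791 / 0.2 ≈ 14.0 rad/s.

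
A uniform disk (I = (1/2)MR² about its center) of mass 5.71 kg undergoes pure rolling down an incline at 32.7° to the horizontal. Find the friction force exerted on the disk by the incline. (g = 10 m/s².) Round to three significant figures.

The moment of inertia is (1/2)MR², giving k ≡ I/(MR²) = 0.5.
Along the incline Mg sinθ − f = Ma, and torque about the center fR = Iα = kMR²(a/R) gives f = kMa.
Combining, a = g sinθ/(1+k) and f = kMa = kMg sinθ/(1+k).
f = 0.5 × 5.71 × 10 × sin32.7° / 1.5 ≈ 10.3 N.

f ≈ 10.3 N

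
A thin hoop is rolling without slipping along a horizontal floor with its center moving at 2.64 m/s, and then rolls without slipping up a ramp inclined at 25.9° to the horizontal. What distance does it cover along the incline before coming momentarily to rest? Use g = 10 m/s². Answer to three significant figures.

The moment of inertia is MR², giving k ≡ I/(MR²) = 1.
Since it rolls without slipping, ω = v/R and KE = ½Mv² + ½Iω² = ½(1+k)Mv² = Mv².
Setting this equal to Mgh gives the vertical rise h = (1+k)v₀²/(2g) = 2×2.64²/(2×10) = 0.697 m.
The distance along the slope is d = h/sinθ = 0.697/sin25.9° ≈ 1.60 m.

d ≈ 1.60 m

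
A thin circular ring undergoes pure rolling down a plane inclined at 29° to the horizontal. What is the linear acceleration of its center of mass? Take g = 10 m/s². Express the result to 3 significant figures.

a ≈ 2.42 m/s²

Here I = MR², so the shape factor k = I/(MR²) = 1.
Newton's second law down the slope: Mg sinθ − f = Ma. The torque equation fR = Iα (with α = a/R) gives f = kMa.
Eliminating f: Mg sinθ = (1+k)Ma, so a = g sinθ/(1+k) = 10 × sin29° / 2 ≈ 2.42 m/s².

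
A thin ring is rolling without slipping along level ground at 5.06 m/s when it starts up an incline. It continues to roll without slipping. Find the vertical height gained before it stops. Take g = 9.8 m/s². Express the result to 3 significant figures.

Here I = MR², so the shape factor k = I/(MR²) = 1.
Pure rolling means v = ωR; then KE = ½Mv² + ½I(v/R)² = ½(1+k)Mv² = Mv².
All of this converts to potential energy at the highest point: Mv₀² = Mgh.
Thus h = (1+k)v₀²/(2g) = 2 × 5.06² / (2 × 9.8) ≈ 2.61 m.

h ≈ 2.61 m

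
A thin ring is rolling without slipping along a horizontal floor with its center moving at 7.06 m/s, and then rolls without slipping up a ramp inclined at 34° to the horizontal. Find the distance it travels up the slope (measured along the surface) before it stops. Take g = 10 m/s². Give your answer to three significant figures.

d ≈ 8.91 m

With I = MR², the ratio k = I/(MR²) is 1.
Pure rolling means v = ωR; then KE = ½Mv² + ½I(v/R)² = ½(1+k)Mv² = Mv².
Setting this equal to Mgh gives the vertical rise h = (1+k)v₀²/(2g) = 2×7.06²/(2×10) = 4.984 m.
Along the incline, d = h/sinθ = 4.984/sin34° ≈ 8.91 m.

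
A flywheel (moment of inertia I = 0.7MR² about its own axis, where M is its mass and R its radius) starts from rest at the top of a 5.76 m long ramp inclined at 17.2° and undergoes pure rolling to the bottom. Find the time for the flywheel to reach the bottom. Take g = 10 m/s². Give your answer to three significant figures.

Here I = 0.7MR², so the shape factor k = I/(MR²) = 0.7.
Along the incline Mg sinθ − f = Ma, and torque about the center fR = Iα = kMR²(a/R) gives f = kMa.
Hence a = g sinθ/(1+k) = 10×sin17.2°/1.7 = 1.739 m/s².
Starting from rest, L = ½at², so t = √(2L/a) = √(2×5.76/1.739) ≈ 2.57 s.

t ≈ 2.57 s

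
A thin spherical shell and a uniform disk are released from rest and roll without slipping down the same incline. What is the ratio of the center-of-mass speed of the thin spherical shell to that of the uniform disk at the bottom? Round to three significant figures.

Each satisfies Mgh = ½(1+k)Mv² with k = I/(MR²), so v ∝ 1/√(1+k).
For the thin spherical shell k = 2/3; for the uniform disk k = 0.5.
v₁/v₂ = √((1+k₂)/(1+k₁)) = √(1.5/1.667) ≈ 0.949.

v_ratio ≈ 0.949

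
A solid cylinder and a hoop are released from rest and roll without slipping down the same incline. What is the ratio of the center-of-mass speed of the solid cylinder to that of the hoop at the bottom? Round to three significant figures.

Each satisfies Mgh = ½(1+k)Mv² with k = I/(MR²), so v ∝ 1/√(1+k).
For the solid cylinder k = 0.5; for the hoop k = 1.
v₁/v₂ = √((1+k₂)/(1+k₁)) = √(2/1.5) ≈ 1.15.

v_ratio ≈ 1.15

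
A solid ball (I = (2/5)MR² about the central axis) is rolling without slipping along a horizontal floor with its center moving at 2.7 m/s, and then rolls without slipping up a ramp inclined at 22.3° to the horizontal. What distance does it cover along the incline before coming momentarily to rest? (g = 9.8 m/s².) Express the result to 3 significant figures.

d ≈ 1.37 m

For this body I = (2/5)MR², i.e. k = I/(MR²) = 0.4.
The rolling condition ω = v/R makes the rotational term ½I(v/R)² = ½kMv², so KE_total = ½(1+k)Mv² = (7/10)Mv².
Setting this equal to Mgh gives the vertical rise h = (1+k)v₀²/(2g) = 1.4×2.7²/(2×9.8) = 0.5207 m.
The distance along the slope is d = h/sinθ = 0.5207/sin22.3° ≈ 1.37 m.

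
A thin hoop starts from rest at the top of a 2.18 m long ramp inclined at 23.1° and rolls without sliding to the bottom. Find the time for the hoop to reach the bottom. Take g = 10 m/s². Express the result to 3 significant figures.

t ≈ 1.49 s

Here I = MR², so the shape factor k = I/(MR²) = 1.
Translational: Mg sinθ − f = Ma. Rotational about the CM: fR = Iα = kMRa, so f = kMa.
Hence a = g sinθ/(1+k) = 10×sin23.1°/2 = 1.962 m/s².
With constant a from rest, t = √(2L/a) = √(2·2.18/1.962) ≈ 1.49 s.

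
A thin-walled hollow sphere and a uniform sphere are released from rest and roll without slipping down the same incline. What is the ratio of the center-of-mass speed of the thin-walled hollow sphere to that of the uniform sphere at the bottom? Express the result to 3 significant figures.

Each satisfies Mgh = ½(1+k)Mv² with k = I/(MR²), so v ∝ 1/√(1+k).
For the thin-walled hollow sphere k = 2/3; for the uniform sphere k = 0.4.
v₁/v₂ = √((1+k₂)/(1+k₁)) = √(1.4/1.667) ≈ 0.917.

v_ratio ≈ 0.917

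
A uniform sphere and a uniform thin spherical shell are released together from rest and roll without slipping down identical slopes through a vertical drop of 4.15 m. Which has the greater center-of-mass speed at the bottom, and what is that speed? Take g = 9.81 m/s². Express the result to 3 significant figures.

For rolling without slipping, Mgh = ½(1+k)Mv² where k = I/(MR²), so v = √(2gh/(1+k)).
Uniform sphere: k = 0.4, giving v = √(2×9.81×4.15/1.4) = 7.626 m/s.
Uniform thin spherical shell: k = 2/3, giving v = √(2×9.81×4.15/1.667) = 6.99 m/s.
The smaller k wins: the uniform sphere, at ≈ 7.63 m/s.

the uniform sphere, at v ≈ 7.63 m/s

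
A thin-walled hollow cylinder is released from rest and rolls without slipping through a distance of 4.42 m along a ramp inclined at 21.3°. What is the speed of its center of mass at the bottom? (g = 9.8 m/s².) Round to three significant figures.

v ≈ 3.97 m/s

Here I = MR², so the shape factor k = I/(MR²) = 1.
Since it rolls without slipping, ω = v/R and KE = ½Mv² + ½Iω² = ½(1+k)Mv² = Mv².
The vertical drop is h = L sinθ = 4.42 × sin21.3° = 1.606 m.
Setting Mgh = Mv² gives v = √(2gh/(1+k)) = √(2·9.8·1.606/2) ≈ 3.97 m/s.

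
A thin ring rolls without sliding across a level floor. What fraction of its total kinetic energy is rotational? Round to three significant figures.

For this body I = MR², i.e. k = I/(MR²) = 1.
Since ω = v/R, the translational part is ½Mv² and the rotational part is ½I(v/R)² = ½kMv²; the total is ½(1+k)Mv².
The rotational fraction is therefore k/(1+k) = 1/2 ≈ 0.500.

fraction ≈ 0.500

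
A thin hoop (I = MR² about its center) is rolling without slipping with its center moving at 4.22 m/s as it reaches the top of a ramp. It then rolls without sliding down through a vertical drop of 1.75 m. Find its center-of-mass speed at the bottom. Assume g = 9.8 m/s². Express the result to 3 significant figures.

v ≈ 5.91 m/s

For this body I = MR², i.e. k = I/(MR²) = 1.
Rolling without slipping gives ω = v/R, so the total kinetic energy is ½Mv² + ½Iω² = ½(1+k)Mv² = Mv².
Conserving energy between top and bottom: Mv² = Mv₀² + Mgh, hence v² = v₀² + 2gh/(1+k).
v = √(4.22² + 2×9.8×1.75/2) = √34.96 ≈ 5.91 m/s.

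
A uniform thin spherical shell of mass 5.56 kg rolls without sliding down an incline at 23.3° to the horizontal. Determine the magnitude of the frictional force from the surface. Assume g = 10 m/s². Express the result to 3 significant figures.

For this body I = (2/3)MR², i.e. k = I/(MR²) = 2/3.
Translational: Mg sinθ − f = Ma. Rotational about the CM: fR = Iα = kMRa, so f = kMa.
Combining, a = g sinθ/(1+k) and f = kMa = kMg sinθ/(1+k).
f = (2/3) × 5.56 × 10 × sin23.3° / 1.667 ≈ 8.80 N.

f ≈ 8.80 N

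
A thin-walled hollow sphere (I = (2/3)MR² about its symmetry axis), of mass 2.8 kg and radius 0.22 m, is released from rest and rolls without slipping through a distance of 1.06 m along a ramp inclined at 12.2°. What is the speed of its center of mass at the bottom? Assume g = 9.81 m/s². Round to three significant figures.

With I = (2/3)MR², the ratio k = I/(MR²) is 2/3.
Rolling without slipping gives ω = v/R, so the total kinetic energy is ½Mv² + ½Iω² = ½(1+k)Mv² = (5/6)Mv².
The vertical drop is h = L sinθ = 1.06 × sin12.2° = 0.224 m.
Energy conservation: Mgh = (5/6)Mv², so v = √(2gh/(1+k)) = √(2 × 9.81 × 0.224 / 1.667) ≈ 1.62 m/s.

v ≈ 1.62 m/s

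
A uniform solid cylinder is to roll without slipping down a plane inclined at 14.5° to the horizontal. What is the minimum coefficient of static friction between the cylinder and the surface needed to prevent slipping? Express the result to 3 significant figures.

For this body I = (1/2)MR², i.e. k = I/(MR²) = 0.5.
Translational: Mg sinθ − f = Ma. Rotational about the CM: fR = Iα = kMRa, so f = kMa.
These give a = g sinθ/(1+k) and the required friction f = kMg sinθ/(1+k).
With N = Mg cosθ, the no-slip condition f ≤ μN gives μ_min = f/N = k tanθ/(1+k).
μ_min = 0.5 × tan14.5° / 1.5 ≈ 0.0862.

μ_min ≈ 0.0862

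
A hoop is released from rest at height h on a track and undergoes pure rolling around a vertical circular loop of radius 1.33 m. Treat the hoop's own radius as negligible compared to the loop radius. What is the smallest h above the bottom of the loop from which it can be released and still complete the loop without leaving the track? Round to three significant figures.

h_min ≈ 3.99 m

With I = MR², the ratio k = I/(MR²) is 1.
At the top of the loop, the minimum-contact condition is Mg = Mv_top²/r, so v_top² = gr.
With ω = v/R, the kinetic energy at speed v is ½(1+k)Mv² = Mv².
Energy conservation from release (height h) to the top (height 2r): Mgh = Mg(2r) + M·gr.
Thus h_min = 2r + (1+k)r/2 = r(2 + 2/2) = 1.33 × 3 ≈ 3.99 m.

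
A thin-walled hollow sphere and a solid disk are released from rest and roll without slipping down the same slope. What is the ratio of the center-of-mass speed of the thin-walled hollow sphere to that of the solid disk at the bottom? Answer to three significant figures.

v_ratio ≈ 0.949

Each satisfies Mgh = ½(1+k)Mv² with k = I/(MR²), so v ∝ 1/√(1+k).
For the thin-walled hollow sphere k = 2/3; for the solid disk k = 0.5.
v₁/v₂ = √((1+k₂)/(1+k₁)) = √(1.5/1.667) ≈ 0.949.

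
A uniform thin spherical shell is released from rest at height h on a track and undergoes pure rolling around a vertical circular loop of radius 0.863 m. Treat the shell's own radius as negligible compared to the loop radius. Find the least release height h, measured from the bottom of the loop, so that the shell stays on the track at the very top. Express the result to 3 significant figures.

h_min ≈ 2.45 m

With I = (2/3)MR², the ratio k = I/(MR²) is 2/3.
At the top of the loop, the minimum-contact condition is Mg = Mv_top²/r, so v_top² = gr.
With ω = v/R, the kinetic energy at speed v is ½(1+k)Mv² = (5/6)Mv².
Energy conservation from release (height h) to the top (height 2r): Mgh = Mg(2r) + (5/6)M·gr.
Thus h_min = 2r + (1+k)r/2 = r(2 + 1.667/2) = 0.863 × 2.833 ≈ 2.45 m.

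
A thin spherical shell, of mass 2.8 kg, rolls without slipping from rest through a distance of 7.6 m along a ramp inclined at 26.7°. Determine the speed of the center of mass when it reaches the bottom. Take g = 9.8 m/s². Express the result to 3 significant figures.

Here I = (2/3)MR², so the shape factor k = I/(MR²) = 2/3.
Rolling without slipping gives ω = v/R, so the total kinetic energy is ½Mv² + ½Iω² = ½(1+k)Mv² = (5/6)Mv².
The vertical drop is h = L sinθ = 7.6 × sin26.7° = 3.415 m.
Setting Mgh = (5/6)Mv² gives v = √(2gh/(1+k)) = √(2·9.8·3.415/1.667) ≈ 6.34 m/s.

v ≈ 6.34 m/s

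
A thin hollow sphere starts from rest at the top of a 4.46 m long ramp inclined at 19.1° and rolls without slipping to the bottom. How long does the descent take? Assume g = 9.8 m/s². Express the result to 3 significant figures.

With I = (2/3)MR², the ratio k = I/(MR²) is 2/3.
Translational: Mg sinθ − f = Ma. Rotational about the CM: fR = Iα = kMRa, so f = kMa.
Hence a = g sinθ/(1+k) = 9.8×sin19.1°/1.667 = 1.924 m/s².
Starting from rest, L = ½at², so t = √(2L/a) = √(2×4.46/1.924) ≈ 2.15 s.

t ≈ 2.15 s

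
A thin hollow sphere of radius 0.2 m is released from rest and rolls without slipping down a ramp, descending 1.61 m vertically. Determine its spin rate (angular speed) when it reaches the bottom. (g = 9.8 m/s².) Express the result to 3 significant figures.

The moment of inertia is (2/3)MR², giving k ≡ I/(MR²) = 2/3.
The rolling condition ω = v/R makes the rotational term ½I(v/R)² = ½kMv², so KE_total = ½(1+k)Mv² = (5/6)Mv².
Energy conservation Mgh = ½(1+k)Mv² gives v = √(2gh/(1+k)) = √(2 × 9.8 × 1.61 / 1.667) = 4.351 m/s.
Then ω = v/R = 4.351 / 0.2 ≈ 21.8 rad/s.

ω ≈ 21.8 rad/s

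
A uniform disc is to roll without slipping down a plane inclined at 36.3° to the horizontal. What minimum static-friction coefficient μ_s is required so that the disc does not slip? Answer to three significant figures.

The moment of inertia is (1/2)MR², giving k ≡ I/(MR²) = 0.5.
Newton's second law down the slope: Mg sinθ − f = Ma. The torque equation fR = Iα (with α = a/R) gives f = kMa.
These give a = g sinθ/(1+k) and the required friction f = kMg sinθ/(1+k).
The normal force is N = Mg cosθ, so μ_min = f/N = k tanθ/(1+k).
μ_min = 0.5 × tan36.3° / 1.5 ≈ 0.245.

μ_min ≈ 0.245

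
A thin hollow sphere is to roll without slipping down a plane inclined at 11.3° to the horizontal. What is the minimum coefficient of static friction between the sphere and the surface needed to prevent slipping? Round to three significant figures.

μ_min ≈ 0.0799

With I = (2/3)MR², the ratio k = I/(MR²) is 2/3.
Newton's second law down the slope: Mg sinθ − f = Ma. The torque equation fR = Iα (with α = a/R) gives f = kMa.
These give a = g sinθ/(1+k) and the required friction f = kMg sinθ/(1+k).
The normal force is N = Mg cosθ, so μ_min = f/N = k tanθ/(1+k).
μ_min = (2/3) × tan11.3° / 1.667 ≈ 0.0799.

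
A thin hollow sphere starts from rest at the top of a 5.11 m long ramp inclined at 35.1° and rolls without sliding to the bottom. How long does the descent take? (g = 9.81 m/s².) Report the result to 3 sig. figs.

t ≈ 1.74 s

The moment of inertia is (2/3)MR², giving k ≡ I/(MR²) = 2/3.
Along the incline Mg sinθ − f = Ma, and torque about the center fR = Iα = kMR²(a/R) gives f = kMa.
Hence a = g sinθ/(1+k) = 9.81×sin35.1°/1.667 = 3.384 m/s².
With constant a from rest, t = √(2L/a) = √(2·5.11/3.384) ≈ 1.74 s.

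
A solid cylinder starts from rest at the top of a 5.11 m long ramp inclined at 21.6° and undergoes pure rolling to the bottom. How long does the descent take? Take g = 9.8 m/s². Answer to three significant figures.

With I = (1/2)MR², the ratio k = I/(MR²) is 0.5.
Newton's second law down the slope: Mg sinθ − f = Ma. The torque equation fR = Iα (with α = a/R) gives f = kMa.
Hence a = g sinθ/(1+k) = 9.8×sin21.6°/1.5 = 2.405 m/s².
With constant a from rest, t = √(2L/a) = √(2·5.11/2.405) ≈ 2.06 s.

t ≈ 2.06 s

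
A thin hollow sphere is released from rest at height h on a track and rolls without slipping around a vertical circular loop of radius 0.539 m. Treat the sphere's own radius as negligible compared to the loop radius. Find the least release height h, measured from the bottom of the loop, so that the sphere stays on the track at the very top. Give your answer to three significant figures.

The moment of inertia is (2/3)MR², giving k ≡ I/(MR²) = 2/3.
At the top, contact is just lost when gravity alone supplies the centripetal force: Mg = Mv_top²/r, i.e. v_top² = gr.
With ω = v/R, the kinetic energy at speed v is ½(1+k)Mv² = (5/6)Mv².
Energy conservation from release (height h) to the top (height 2r): Mgh = Mg(2r) + (5/6)M·gr.
Thus h_min = 2r + (1+k)r/2 = r(2 + 1.667/2) = 0.539 × 2.833 ≈ 1.53 m.

h_min ≈ 1.53 m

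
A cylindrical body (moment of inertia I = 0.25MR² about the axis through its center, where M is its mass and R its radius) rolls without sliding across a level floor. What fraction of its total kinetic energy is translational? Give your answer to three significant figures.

The moment of inertia is 0.25MR², giving k ≡ I/(MR²) = 0.25.
Since ω = v/R, the translational part is ½Mv² and the rotational part is ½I(v/R)² = ½kMv²; the total is ½(1+k)Mv².
The translational fraction is therefore 1/(1+k) = 1/1.25 ≈ 0.800.

fraction ≈ 0.800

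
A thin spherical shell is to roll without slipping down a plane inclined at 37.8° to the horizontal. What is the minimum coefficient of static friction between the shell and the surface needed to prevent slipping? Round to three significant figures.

μ_min ≈ 0.310

For this body I = (2/3)MR², i.e. k = I/(MR²) = 2/3.
Translational: Mg sinθ − f = Ma. Rotational about the CM: fR = Iα = kMRa, so f = kMa.
These give a = g sinθ/(1+k) and the required friction f = kMg sinθ/(1+k).
The normal force is N = Mg cosθ, so μ_min = f/N = k tanθ/(1+k).
μ_min = (2/3) × tan37.8° / 1.667 ≈ 0.310.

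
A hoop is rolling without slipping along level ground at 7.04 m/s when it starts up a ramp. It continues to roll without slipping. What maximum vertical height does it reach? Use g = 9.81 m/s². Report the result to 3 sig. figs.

The moment of inertia is MR², giving k ≡ I/(MR²) = 1.
Since it rolls without slipping, ω = v/R and KE = ½Mv² + ½Iω² = ½(1+k)Mv² = Mv².
At the top the kinetic energy is zero, so Mv₀² = Mgh.
Thus h = (1+k)v₀²/(2g) = 2 × 7.04² / (2 × 9.81) ≈ 5.05 m.

h ≈ 5.05 m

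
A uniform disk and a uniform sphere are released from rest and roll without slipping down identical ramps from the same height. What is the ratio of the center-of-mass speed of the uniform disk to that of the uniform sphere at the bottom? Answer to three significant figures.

Each satisfies Mgh = ½(1+k)Mv² with k = I/(MR²), so v ∝ 1/√(1+k).
For the uniform disk k = 0.5; for the uniform sphere k = 0.4.
v₁/v₂ = √((1+k₂)/(1+k₁)) = √(1.4/1.5) ≈ 0.966.

v_ratio ≈ 0.966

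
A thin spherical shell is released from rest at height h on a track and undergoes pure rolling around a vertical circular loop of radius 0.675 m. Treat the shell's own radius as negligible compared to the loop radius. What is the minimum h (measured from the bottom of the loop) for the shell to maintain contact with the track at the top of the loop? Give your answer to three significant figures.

The moment of inertia is (2/3)MR², giving k ≡ I/(MR²) = 2/3.
At the top, contact is just lost when gravity alone supplies the centripetal force: Mg = Mv_top²/r, i.e. v_top² = gr.
With ω = v/R, the kinetic energy at speed v is ½(1+k)Mv² = (5/6)Mv².
Energy conservation from release (height h) to the top (height 2r): Mgh = Mg(2r) + (5/6)M·gr.
Thus h_min = 2r + (1+k)r/2 = r(2 + 1.667/2) = 0.675 × 2.833 ≈ 1.91 m.

h_min ≈ 1.91 m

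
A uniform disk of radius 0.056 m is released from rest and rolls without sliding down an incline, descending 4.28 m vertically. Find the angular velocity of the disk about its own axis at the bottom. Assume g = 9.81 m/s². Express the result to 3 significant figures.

The moment of inertia is (1/2)MR², giving k ≡ I/(MR²) = 0.5.
Since it rolls without slipping, ω = v/R and KE = ½Mv² + ½Iω² = ½(1+k)Mv² = (3/4)Mv².
Energy conservation Mgh = ½(1+k)Mv² gives v = √(2gh/(1+k)) = √(2 × 9.81 × 4.28 / 1.5) = 7.482 m/s.
The angular speed follows from ω = v/R = 7.482/0.056 ≈ 134 rad/s.

ω ≈ 134 rad/s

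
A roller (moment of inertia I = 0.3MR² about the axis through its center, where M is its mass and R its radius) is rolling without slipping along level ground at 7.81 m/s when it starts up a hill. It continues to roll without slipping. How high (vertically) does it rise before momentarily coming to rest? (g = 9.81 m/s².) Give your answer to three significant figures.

Here I = 0.3MR², so the shape factor k = I/(MR²) = 0.3.
Since it rolls without slipping, ω = v/R and KE = ½Mv² + ½Iω² = ½(1+k)Mv² = (13/20)Mv².
All of this converts to potential energy at the highest point: (13/20)Mv₀² = Mgh.
Thus h = (1+k)v₀²/(2g) = 1.3 × 7.81² / (2 × 9.81) ≈ 4.04 m.

h ≈ 4.04 m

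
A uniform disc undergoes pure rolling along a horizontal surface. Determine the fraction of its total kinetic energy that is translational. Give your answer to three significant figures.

With I = (1/2)MR², the ratio k = I/(MR²) is 0.5.
With ω = v/R, KE_trans = ½Mv² and KE_rot = ½Iω² = ½kMv², so KE_total = ½(1+k)Mv².
The translational fraction is therefore 1/(1+k) = 1/1.5 ≈ 0.667.

fraction ≈ 0.667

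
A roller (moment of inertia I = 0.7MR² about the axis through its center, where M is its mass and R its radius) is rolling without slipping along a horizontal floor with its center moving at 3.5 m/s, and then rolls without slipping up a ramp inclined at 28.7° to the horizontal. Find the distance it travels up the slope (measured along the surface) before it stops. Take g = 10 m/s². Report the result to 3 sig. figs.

d ≈ 2.17 m

Here I = 0.7MR², so the shape factor k = I/(MR²) = 0.7.
Rolling without slipping gives ω = v/R, so the total kinetic energy is ½Mv² + ½Iω² = ½(1+k)Mv² = (17/20)Mv².
Setting this equal to Mgh gives the vertical rise h = (1+k)v₀²/(2g) = 1.7×3.5²/(2×10) = 1.041 m.
The distance along the slope is d = h/sinθ = 1.041/sin28.7° ≈ 2.17 m.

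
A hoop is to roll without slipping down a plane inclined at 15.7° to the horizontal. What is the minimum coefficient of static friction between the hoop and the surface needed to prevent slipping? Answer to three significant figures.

Here I = MR², so the shape factor k = I/(MR²) = 1.
Newton's second law down the slope: Mg sinθ − f = Ma. The torque equation fR = Iα (with α = a/R) gives f = kMa.
These give a = g sinθ/(1+k) and the required friction f = kMg sinθ/(1+k).
The normal force is N = Mg cosθ, so μ_min = f/N = k tanθ/(1+k).
μ_min = 1 × tan15.7° / 2 ≈ 0.141.

μ_min ≈ 0.141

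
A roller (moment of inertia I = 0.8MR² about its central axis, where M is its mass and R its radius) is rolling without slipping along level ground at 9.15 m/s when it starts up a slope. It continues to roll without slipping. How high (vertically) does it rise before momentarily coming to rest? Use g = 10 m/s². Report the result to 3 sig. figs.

h ≈ 7.54 m

Here I = 0.8MR², so the shape factor k = I/(MR²) = 0.8.
Rolling without slipping gives ω = v/R, so the total kinetic energy is ½Mv² + ½Iω² = ½(1+k)Mv² = (9/10)Mv².
At the top the kinetic energy is zero, so (9/10)Mv₀² = Mgh.
Thus h = (1+k)v₀²/(2g) = 1.8 × 9.15² / (2 × 10) ≈ 7.54 m.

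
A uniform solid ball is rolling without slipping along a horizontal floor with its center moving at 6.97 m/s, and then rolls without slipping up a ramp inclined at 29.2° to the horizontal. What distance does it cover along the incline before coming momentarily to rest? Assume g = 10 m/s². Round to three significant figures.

Here I = (2/5)MR², so the shape factor k = I/(MR²) = 0.4.
Since it rolls without slipping, ω = v/R and KE = ½Mv² + ½Iω² = ½(1+k)Mv² = (7/10)Mv².
Setting this equal to Mgh gives the vertical rise h = (1+k)v₀²/(2g) = 1.4×6.97²/(2×10) = 3.401 m.
Along the incline, d = h/sinθ = 3.401/sin29.2° ≈ 6.97 m.

d ≈ 6.97 m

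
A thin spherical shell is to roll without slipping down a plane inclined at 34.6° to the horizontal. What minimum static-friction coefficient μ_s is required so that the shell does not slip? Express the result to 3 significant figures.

Here I = (2/3)MR², so the shape factor k = I/(MR²) = 2/3.
Along the incline Mg sinθ − f = Ma, and torque about the center fR = Iα = kMR²(a/R) gives f = kMa.
These give a = g sinθ/(1+k) and the required friction f = kMg sinθ/(1+k).
With N = Mg cosθ, the no-slip condition f ≤ μN gives μ_min = f/N = k tanθ/(1+k).
μ_min = (2/3) × tan34.6° / 1.667 ≈ 0.276.

μ_min ≈ 0.276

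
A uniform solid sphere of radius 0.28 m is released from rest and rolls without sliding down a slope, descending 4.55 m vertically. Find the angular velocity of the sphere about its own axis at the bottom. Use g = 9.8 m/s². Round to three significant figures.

With I = (2/5)MR², the ratio k = I/(MR²) is 0.4.
Pure rolling means v = ωR; then KE = ½Mv² + ½I(v/R)² = ½(1+k)Mv² = (7/10)Mv².
Energy conservation Mgh = ½(1+k)Mv² gives v = √(2gh/(1+k)) = √(2 × 9.8 × 4.55 / 1.4) = 7.981 m/s.
The angular speed follows from ω = v/R = 7.981/0.28 ≈ 28.5 rad/s.

ω ≈ 28.5 rad/s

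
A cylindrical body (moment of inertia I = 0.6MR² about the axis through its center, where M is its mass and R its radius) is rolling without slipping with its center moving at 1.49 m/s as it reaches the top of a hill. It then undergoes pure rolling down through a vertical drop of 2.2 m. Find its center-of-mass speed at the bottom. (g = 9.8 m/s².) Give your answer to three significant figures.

With I = 0.6MR², the ratio k = I/(MR²) is 0.6.
Pure rolling means v = ωR; then KE = ½Mv² + ½I(v/R)² = ½(1+k)Mv² = (4/5)Mv².
Energy conservation: (4/5)Mv₀² + Mgh = (4/5)Mv², so v² = v₀² + 2gh/(1+k).
v = √(1.49² + 2×9.8×2.2/1.6) = √29.17 ≈ 5.40 m/s.

v ≈ 5.40 m/s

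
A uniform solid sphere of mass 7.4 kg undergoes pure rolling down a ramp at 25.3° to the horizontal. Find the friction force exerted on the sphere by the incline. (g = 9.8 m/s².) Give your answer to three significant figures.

With I = (2/5)MR², the ratio k = I/(MR²) is 0.4.
Translational: Mg sinθ − f = Ma. Rotational about the CM: fR = Iα = kMRa, so f = kMa.
Combining, a = g sinθ/(1+k) and f = kMa = kMg sinθ/(1+k).
f = 0.4 × 7.4 × 9.8 × sin25.3° / 1.4 ≈ 8.85 N.

f ≈ 8.85 N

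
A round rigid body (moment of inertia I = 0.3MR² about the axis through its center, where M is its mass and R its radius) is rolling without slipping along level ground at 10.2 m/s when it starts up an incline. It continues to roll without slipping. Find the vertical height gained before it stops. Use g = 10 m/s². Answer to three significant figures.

For this body I = 0.3MR², i.e. k = I/(MR²) = 0.3.
Since it rolls without slipping, ω = v/R and KE = ½Mv² + ½Iω² = ½(1+k)Mv² = (13/20)Mv².
At the top the kinetic energy is zero, so (13/20)Mv₀² = Mgh.
Thus h = (1+k)v₀²/(2g) = 1.3 × 10.2² / (2 × 10) ≈ 6.76 m.

h ≈ 6.76 m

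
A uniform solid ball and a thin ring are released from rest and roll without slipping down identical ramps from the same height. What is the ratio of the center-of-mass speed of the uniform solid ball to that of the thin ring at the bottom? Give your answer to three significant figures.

Each satisfies Mgh = ½(1+k)Mv² with k = I/(MR²), so v ∝ 1/√(1+k).
For the uniform solid ball k = 0.4; for the thin ring k = 1.
v₁/v₂ = √((1+k₂)/(1+k₁)) = √(2/1.4) ≈ 1.20.

v_ratio ≈ 1.20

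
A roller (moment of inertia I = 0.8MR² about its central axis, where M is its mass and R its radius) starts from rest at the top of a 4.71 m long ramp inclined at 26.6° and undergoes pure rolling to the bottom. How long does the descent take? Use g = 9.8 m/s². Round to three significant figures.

t ≈ 1.97 s

For this body I = 0.8MR², i.e. k = I/(MR²) = 0.8.
Newton's second law down the slope: Mg sinθ − f = Ma. The torque equation fR = Iα (with α = a/R) gives f = kMa.
Hence a = g sinθ/(1+k) = 9.8×sin26.6°/1.8 = 2.438 m/s².
With constant a from rest, t = √(2L/a) = √(2·4.71/2.438) ≈ 1.97 s.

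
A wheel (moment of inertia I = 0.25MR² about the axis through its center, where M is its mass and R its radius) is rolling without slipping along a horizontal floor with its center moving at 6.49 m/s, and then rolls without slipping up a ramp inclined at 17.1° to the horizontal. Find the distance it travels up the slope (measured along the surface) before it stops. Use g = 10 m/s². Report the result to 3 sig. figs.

The moment of inertia is 0.25MR², giving k ≡ I/(MR²) = 0.25.
Pure rolling means v = ωR; then KE = ½Mv² + ½I(v/R)² = ½(1+k)Mv² = (5/8)Mv².
Setting this equal to Mgh gives the vertical rise h = (1+k)v₀²/(2g) = 1.25×6.49²/(2×10) = 2.633 m.
The distance along the slope is d = h/sinθ = 2.633/sin17.1° ≈ 8.95 m.

d ≈ 8.95 m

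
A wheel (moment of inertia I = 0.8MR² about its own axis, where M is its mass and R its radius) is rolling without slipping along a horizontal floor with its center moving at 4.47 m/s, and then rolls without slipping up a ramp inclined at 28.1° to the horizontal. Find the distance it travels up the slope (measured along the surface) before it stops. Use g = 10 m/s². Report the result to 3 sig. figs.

d ≈ 3.82 m

For this body I = 0.8MR², i.e. k = I/(MR²) = 0.8.
The rolling condition ω = v/R makes the rotational term ½I(v/R)² = ½kMv², so KE_total = ½(1+k)Mv² = (9/10)Mv².
Setting this equal to Mgh gives the vertical rise h = (1+k)v₀²/(2g) = 1.8×4.47²/(2×10) = 1.798 m.
Along the incline, d = h/sinθ = 1.798/sin28.1° ≈ 3.82 m.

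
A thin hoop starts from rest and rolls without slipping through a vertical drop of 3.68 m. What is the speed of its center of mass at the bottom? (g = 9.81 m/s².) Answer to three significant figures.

v ≈ 6.01 m/s

The moment of inertia is MR², giving k ≡ I/(MR²) = 1.
Since it rolls without slipping, ω = v/R and KE = ½Mv² + ½Iω² = ½(1+k)Mv² = Mv².
Energy conservation: Mgh = Mv², so v = √(2gh/(1+k)) = √(2 × 9.81 × 3.68 / 2) ≈ 6.01 m/s.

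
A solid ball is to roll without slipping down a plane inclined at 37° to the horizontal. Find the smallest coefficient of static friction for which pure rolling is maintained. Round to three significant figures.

μ_min ≈ 0.215

With I = (2/5)MR², the ratio k = I/(MR²) is 0.4.
Newton's second law down the slope: Mg sinθ − f = Ma. The torque equation fR = Iα (with α = a/R) gives f = kMa.
These give a = g sinθ/(1+k) and the required friction f = kMg sinθ/(1+k).
With N = Mg cosθ, the no-slip condition f ≤ μN gives μ_min = f/N = k tanθ/(1+k).
μ_min = 0.4 × tan37° / 1.4 ≈ 0.215.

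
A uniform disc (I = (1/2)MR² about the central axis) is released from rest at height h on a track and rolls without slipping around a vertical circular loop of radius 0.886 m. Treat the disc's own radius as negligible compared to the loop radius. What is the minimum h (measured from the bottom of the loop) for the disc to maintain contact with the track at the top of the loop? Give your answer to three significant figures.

h_min ≈ 2.44 m

The moment of inertia is (1/2)MR², giving k ≡ I/(MR²) = 0.5.
At the top, contact is just lost when gravity alone supplies the centripetal force: Mg = Mv_top²/r, i.e. v_top² = gr.
With ω = v/R, the kinetic energy at speed v is ½(1+k)Mv² = (3/4)Mv².
Energy conservation from release (height h) to the top (height 2r): Mgh = Mg(2r) + (3/4)M·gr.
Thus h_min = 2r + (1+k)r/2 = r(2 + 1.5/2) = 0.886 × 2.75 ≈ 2.44 m.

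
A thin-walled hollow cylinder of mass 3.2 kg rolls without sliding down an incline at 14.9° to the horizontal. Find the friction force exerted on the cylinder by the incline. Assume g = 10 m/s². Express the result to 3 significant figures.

f ≈ 4.11 N

With I = MR², the ratio k = I/(MR²) is 1.
Along the incline Mg sinθ − f = Ma, and torque about the center fR = Iα = kMR²(a/R) gives f = kMa.
Combining, a = g sinθ/(1+k) and f = kMa = kMg sinθ/(1+k).
f = 1 × 3.2 × 10 × sin14.9° / 2 ≈ 4.11 N.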